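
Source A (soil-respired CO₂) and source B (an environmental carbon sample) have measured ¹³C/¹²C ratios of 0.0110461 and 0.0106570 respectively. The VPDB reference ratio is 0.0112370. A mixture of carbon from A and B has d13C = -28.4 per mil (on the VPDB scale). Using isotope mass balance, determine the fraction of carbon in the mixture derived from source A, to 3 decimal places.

0.670

δ_A = (0.0110461/0.0112370 − 1)×1000 = (0.983011 − 1)×1000 = -16.989 per mil
δ_B = (0.0106570/0.0112370 − 1)×1000 = (0.948385 − 1)×1000 = -51.615 per mil
f_A = (δ_mix − δ_B)/(δ_A − δ_B) = (-28.4 − (-51.615))/(-16.989 − (-51.615))
f_A = 23.215 / 34.627 = 0.6704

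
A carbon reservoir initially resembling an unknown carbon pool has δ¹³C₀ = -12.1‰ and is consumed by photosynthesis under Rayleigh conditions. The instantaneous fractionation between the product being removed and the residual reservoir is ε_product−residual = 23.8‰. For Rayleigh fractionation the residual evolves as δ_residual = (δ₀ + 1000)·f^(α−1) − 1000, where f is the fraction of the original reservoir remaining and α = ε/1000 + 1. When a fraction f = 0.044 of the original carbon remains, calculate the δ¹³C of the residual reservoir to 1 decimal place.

Rayleigh residual: δ_res = (δ₀ + 1000)·f^(α−1) − 1000
α = ε/1000 + 1 = 1.02380, so α − 1 = 0.02380
f^(α−1) = 0.044^(0.02380) = 0.928355
δ_res = (-12.1 + 1000) × 0.928355 − 1000 = 917.122 − 1000 = -82.88‰

-82.9‰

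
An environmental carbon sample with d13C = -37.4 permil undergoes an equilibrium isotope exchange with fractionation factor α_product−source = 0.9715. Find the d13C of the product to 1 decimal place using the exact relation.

δ_product = (δ_source + 1000)·α − 1000
δ_product = (-37.4 + 1000) × 0.9715 − 1000
δ_product = 935.166 − 1000 = -64.83 permil

-64.8 permil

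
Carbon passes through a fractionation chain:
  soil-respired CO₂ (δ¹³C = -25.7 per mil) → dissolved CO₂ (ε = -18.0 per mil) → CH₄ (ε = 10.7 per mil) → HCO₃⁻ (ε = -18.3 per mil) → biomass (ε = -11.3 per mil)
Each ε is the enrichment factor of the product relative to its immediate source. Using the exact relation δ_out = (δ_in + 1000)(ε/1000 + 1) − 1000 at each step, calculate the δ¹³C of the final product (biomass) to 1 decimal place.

-61.4 per mil

step 1: δ = (-25.70 + 1000)·(-18.0/1000 + 1) − 1000 = -43.24 per mil
step 2: δ = (-43.24 + 1000)·(10.7/1000 + 1) − 1000 = -33.00 per mil
step 3: δ = (-33.00 + 1000)·(-18.3/1000 + 1) − 1000 = -50.70 per mil
step 4: δ = (-50.70 + 1000)·(-11.3/1000 + 1) − 1000 = -61.42 per mil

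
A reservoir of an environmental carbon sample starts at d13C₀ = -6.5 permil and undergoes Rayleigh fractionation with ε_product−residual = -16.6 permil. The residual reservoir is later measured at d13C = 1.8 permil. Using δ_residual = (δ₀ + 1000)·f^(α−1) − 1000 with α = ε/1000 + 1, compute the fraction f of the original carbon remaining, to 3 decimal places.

0.606

α − 1 = ε/1000 = -0.0166
(δ_res + 1000)/(δ₀ + 1000) = (1.8 + 1000)/(-6.5 + 1000) = 1001.8/993.5 = 1.008354
f = 1.008354^(1/-0.0166) = exp(ln(1.008354)/-0.0166) = exp(0.00832/-0.0166)
f = exp(-0.5012) = 0.6058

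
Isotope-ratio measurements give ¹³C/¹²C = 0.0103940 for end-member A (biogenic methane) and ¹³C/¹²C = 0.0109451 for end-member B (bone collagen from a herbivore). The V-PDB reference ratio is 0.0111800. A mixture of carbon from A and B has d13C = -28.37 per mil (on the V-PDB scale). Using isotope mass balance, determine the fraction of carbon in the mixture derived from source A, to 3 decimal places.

δ_A = (0.0103940/0.0111800 − 1)×1000 = (0.929696 − 1)×1000 = -70.304 per mil
δ_B = (0.0109451/0.0111800 − 1)×1000 = (0.978989 − 1)×1000 = -21.011 per mil
f_A = (δ_mix − δ_B)/(δ_A − δ_B) = (-28.37 − (-21.011))/(-70.304 − (-21.011))
f_A = -7.359 / -49.293 = 0.1493

0.149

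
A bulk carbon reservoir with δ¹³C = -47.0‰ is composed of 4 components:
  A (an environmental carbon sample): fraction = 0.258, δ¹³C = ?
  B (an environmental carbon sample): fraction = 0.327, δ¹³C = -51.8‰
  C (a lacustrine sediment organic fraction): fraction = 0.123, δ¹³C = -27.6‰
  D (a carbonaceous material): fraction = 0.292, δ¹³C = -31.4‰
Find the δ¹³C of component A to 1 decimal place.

-67.8‰

Isotope mass balance: δ_bulk = Σ fᵢ·δᵢ.
-47.0 = 0.258×δ_A + 0.327×(-51.8) + 0.123×(-27.6) + 0.292×(-31.4)
0.258·δ_A = -47.0 − (-29.502) = -17.498
δ_A = -17.498 / 0.258 = -67.82‰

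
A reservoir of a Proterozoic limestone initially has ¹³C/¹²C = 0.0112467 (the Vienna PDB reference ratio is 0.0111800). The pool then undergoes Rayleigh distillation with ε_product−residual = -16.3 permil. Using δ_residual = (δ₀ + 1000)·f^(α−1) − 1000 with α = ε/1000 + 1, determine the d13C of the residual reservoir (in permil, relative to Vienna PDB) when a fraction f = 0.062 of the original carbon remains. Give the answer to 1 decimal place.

δ₀ = (0.0112467/0.0111800 − 1)×1000 = (1.005966 − 1)×1000 = 5.966 permil
α − 1 = ε/1000 = -0.0163
f^(α−1) = 0.062^(-0.0163) = 1.046367
δ_res = (5.966 + 1000) × 1.046367 − 1000 = 1052.610 − 1000 = 52.61 permil

52.6 permil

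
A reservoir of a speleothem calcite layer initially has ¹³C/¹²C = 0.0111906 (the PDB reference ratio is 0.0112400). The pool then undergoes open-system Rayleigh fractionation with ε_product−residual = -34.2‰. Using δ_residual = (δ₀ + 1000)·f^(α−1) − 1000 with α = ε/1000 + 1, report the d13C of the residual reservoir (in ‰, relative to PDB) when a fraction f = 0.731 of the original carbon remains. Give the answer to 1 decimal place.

6.3‰

δ₀ = (0.0111906/0.0112400 − 1)×1000 = (0.995605 − 1)×1000 = -4.395‰
α − 1 = ε/1000 = -0.0342
f^(α−1) = 0.731^(-0.0342) = 1.010774
δ_res = (-4.395 + 1000) × 1.010774 − 1000 = 1006.332 − 1000 = 6.33‰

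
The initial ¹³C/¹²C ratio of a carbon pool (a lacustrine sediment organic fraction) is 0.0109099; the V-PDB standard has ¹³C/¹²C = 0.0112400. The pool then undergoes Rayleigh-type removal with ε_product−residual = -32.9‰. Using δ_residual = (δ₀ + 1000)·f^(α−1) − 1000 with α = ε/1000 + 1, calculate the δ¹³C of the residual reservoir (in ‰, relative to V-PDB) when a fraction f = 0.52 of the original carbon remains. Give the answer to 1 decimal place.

δ₀ = (0.0109099/0.0112400 − 1)×1000 = (0.970632 − 1)×1000 = -29.368‰
α − 1 = ε/1000 = -0.0329
f^(α−1) = 0.52^(-0.0329) = 1.021747
δ_res = (-29.368 + 1000) × 1.021747 − 1000 = 991.740 − 1000 = -8.26‰

-8.3‰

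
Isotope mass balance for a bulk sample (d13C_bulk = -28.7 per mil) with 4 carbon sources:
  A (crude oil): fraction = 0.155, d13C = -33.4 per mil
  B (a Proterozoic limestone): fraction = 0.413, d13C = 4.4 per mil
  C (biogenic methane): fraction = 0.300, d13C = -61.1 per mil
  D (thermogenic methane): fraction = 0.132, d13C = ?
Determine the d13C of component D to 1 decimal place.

-53.1 per mil

Isotope mass balance: δ_bulk = Σ fᵢ·δᵢ.
-28.7 = 0.155×(-33.4) + 0.413×(4.4) + 0.300×(-61.1) + 0.132×δ_D
0.132·δ_D = -28.7 − (-21.690) = -7.010
δ_D = -7.010 / 0.132 = -53.11 per mil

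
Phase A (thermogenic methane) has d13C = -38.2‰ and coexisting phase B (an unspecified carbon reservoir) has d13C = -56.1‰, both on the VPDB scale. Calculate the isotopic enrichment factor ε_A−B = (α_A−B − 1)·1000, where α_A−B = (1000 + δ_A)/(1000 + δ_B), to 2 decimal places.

18.96‰

α_A−B = (1000 + -38.2) / (1000 + -56.1) = 961.8 / 943.9 = 1.018964
ε_A−B = (1.018964 − 1) × 1000 = 18.964‰
(The approximation ε ≈ δ_A − δ_B would give 17.9‰.)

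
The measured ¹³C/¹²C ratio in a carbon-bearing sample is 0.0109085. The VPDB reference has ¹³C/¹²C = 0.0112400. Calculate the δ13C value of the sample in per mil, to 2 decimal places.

-29.49 per mil

δ13C = (R_sample / R_standard − 1) × 1000
R_sample / R_standard = 0.0109085 / 0.0112400 = 0.970507
δ13C = (0.970507 − 1) × 1000 = -29.493 per mil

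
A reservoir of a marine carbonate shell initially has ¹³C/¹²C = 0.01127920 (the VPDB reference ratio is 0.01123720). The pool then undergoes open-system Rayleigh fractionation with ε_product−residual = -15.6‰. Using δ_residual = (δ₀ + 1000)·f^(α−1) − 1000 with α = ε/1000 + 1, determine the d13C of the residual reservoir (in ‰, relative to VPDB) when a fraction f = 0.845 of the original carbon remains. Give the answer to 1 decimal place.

δ₀ = (0.01127920/0.01123720 − 1)×1000 = (1.003738 − 1)×1000 = 3.738‰
α − 1 = ε/1000 = -0.0156
f^(α−1) = 0.845^(-0.0156) = 1.002631
δ_res = (3.738 + 1000) × 1.002631 − 1000 = 1006.378 − 1000 = 6.38‰

6.4‰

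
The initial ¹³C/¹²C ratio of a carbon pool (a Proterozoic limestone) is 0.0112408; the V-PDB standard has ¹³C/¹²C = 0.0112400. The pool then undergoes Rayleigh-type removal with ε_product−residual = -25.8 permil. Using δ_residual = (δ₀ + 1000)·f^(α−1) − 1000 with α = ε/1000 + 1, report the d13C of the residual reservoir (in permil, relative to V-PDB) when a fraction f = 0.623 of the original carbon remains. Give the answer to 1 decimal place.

δ₀ = (0.0112408/0.0112400 − 1)×1000 = (1.000071 − 1)×1000 = 0.071 permil
α − 1 = ε/1000 = -0.0258
f^(α−1) = 0.623^(-0.0258) = 1.012284
δ_res = (0.071 + 1000) × 1.012284 − 1000 = 1012.356 − 1000 = 12.36 permil

12.4 permil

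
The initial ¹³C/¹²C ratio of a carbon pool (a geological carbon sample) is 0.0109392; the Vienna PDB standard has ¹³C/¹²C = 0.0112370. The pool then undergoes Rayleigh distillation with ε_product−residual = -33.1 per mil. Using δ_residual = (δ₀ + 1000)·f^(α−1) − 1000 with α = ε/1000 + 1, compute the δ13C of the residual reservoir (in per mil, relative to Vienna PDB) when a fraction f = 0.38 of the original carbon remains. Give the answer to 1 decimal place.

5.2 per mil

δ₀ = (0.0109392/0.0112370 − 1)×1000 = (0.973498 − 1)×1000 = -26.502 per mil
α − 1 = ε/1000 = -0.0331
f^(α−1) = 0.38^(-0.0331) = 1.032545
δ_res = (-26.502 + 1000) × 1.032545 − 1000 = 1005.181 − 1000 = 5.18 per mil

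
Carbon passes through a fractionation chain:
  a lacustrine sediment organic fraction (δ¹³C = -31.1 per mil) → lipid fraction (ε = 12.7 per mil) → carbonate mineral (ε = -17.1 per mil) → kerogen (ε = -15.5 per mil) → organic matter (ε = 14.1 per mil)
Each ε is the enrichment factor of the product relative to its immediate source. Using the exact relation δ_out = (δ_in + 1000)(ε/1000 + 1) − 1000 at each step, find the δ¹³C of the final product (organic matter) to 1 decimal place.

step 1: δ = (-31.10 + 1000)·(12.7/1000 + 1) − 1000 = -18.79 per mil
step 2: δ = (-18.79 + 1000)·(-17.1/1000 + 1) − 1000 = -35.57 per mil
step 3: δ = (-35.57 + 1000)·(-15.5/1000 + 1) − 1000 = -50.52 per mil
step 4: δ = (-50.52 + 1000)·(14.1/1000 + 1) − 1000 = -37.13 per mil

-37.1 per mil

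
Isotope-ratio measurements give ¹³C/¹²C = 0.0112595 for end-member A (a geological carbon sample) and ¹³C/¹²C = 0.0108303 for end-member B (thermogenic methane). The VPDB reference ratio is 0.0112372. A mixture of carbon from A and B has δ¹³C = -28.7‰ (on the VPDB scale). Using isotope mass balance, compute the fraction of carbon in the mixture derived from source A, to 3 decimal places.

δ_A = (0.0112595/0.0112372 − 1)×1000 = (1.001984 − 1)×1000 = 1.984‰
δ_B = (0.0108303/0.0112372 − 1)×1000 = (0.963790 − 1)×1000 = -36.210‰
f_A = (δ_mix − δ_B)/(δ_A − δ_B) = (-28.7 − (-36.210))/(1.984 − (-36.210))
f_A = 7.510 / 38.195 = 0.1966

0.197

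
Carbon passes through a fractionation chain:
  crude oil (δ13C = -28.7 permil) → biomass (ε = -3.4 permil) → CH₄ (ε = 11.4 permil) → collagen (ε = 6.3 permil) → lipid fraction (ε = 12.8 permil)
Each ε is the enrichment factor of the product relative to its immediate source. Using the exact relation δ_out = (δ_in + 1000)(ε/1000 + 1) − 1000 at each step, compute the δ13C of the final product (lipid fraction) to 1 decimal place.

step 1: δ = (-28.70 + 1000)·(-3.4/1000 + 1) − 1000 = -32.00 permil
step 2: δ = (-32.00 + 1000)·(11.4/1000 + 1) − 1000 = -20.97 permil
step 3: δ = (-20.97 + 1000)·(6.3/1000 + 1) − 1000 = -14.80 permil
step 4: δ = (-14.80 + 1000)·(12.8/1000 + 1) − 1000 = -2.19 permil

-2.2 permil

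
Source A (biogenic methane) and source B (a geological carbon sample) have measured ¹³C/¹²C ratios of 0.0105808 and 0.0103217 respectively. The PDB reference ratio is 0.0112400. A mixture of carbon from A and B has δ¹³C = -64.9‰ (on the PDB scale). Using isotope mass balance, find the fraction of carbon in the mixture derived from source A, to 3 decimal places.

0.729

δ_A = (0.0105808/0.0112400 − 1)×1000 = (0.941352 − 1)×1000 = -58.648‰
δ_B = (0.0103217/0.0112400 − 1)×1000 = (0.918301 − 1)×1000 = -81.699‰
f_A = (δ_mix − δ_B)/(δ_A − δ_B) = (-64.9 − (-81.699))/(-58.648 − (-81.699))
f_A = 16.799 / 23.052 = 0.7288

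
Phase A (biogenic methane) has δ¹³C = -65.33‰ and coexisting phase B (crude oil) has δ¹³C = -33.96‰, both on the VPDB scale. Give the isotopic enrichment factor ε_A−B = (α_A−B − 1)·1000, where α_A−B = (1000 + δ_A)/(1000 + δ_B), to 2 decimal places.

α_A−B = (1000 + -65.33) / (1000 + -33.96) = 934.67 / 966.04 = 0.967527
ε_A−B = (0.967527 − 1) × 1000 = -32.473‰
(The approximation ε ≈ δ_A − δ_B would give -31.37‰.)

-32.47‰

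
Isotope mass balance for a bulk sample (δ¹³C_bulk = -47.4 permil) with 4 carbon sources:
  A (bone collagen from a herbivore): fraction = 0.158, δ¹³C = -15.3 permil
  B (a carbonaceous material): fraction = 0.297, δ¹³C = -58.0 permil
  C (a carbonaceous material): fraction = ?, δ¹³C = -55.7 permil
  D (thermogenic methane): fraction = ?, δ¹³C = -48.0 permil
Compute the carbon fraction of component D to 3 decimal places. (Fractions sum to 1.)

0.338

Let f_D and f_C be the unknown fractions; fractions sum to 1 so f_D + f_C = 0.545.
Mass balance: Σ fᵢ·δᵢ = δ_bulk ⇒ f_D·(-48.0) + f_C·(-55.7) = -47.4 − (-19.643) = -27.757
Substitute f_C = 0.545 − f_D:
f_D·(-48.0 − -55.7) = -27.757 − 0.545×(-55.7) = 2.600
f_D = 2.600 / 7.7 = 0.3376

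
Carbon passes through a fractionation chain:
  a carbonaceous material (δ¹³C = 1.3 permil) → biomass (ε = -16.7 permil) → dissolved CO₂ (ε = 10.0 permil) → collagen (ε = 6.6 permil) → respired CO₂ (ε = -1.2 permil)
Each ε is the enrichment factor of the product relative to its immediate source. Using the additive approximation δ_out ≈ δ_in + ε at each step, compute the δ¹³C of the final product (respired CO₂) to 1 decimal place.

0.0 permil

step 1: δ ≈ 1.3 + (-16.7) = -15.4 permil
step 2: δ ≈ -15.4 + (10.0) = -5.4 permil
step 3: δ ≈ -5.4 + (6.6) = 1.2 permil
step 4: δ ≈ 1.2 + (-1.2) = 0.0 permil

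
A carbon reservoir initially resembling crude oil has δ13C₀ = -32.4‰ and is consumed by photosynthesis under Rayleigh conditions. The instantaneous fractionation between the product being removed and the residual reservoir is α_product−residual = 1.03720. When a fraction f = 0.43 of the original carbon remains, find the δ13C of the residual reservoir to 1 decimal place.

-62.3‰

Rayleigh residual: δ_res = (δ₀ + 1000)·f^(α−1) − 1000
α − 1 = 0.03720
f^(α−1) = 0.43^(0.03720) = 0.969092
δ_res = (-32.4 + 1000) × 0.969092 − 1000 = 937.693 − 1000 = -62.31‰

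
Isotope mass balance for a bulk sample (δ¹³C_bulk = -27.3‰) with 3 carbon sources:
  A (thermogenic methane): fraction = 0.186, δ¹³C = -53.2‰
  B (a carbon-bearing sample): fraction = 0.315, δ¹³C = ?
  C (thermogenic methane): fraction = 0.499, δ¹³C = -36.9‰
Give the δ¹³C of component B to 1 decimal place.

Isotope mass balance: δ_bulk = Σ fᵢ·δᵢ.
-27.3 = 0.186×(-53.2) + 0.315×δ_B + 0.499×(-36.9)
0.315·δ_B = -27.3 − (-28.308) = 1.008
δ_B = 1.008 / 0.315 = 3.20‰

3.2‰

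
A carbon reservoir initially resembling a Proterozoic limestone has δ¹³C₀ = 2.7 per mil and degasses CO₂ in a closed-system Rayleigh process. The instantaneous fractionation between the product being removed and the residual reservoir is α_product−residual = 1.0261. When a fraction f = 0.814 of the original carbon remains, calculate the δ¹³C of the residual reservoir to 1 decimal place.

Rayleigh residual: δ_res = (δ₀ + 1000)·f^(α−1) − 1000
α − 1 = 0.02610
f^(α−1) = 0.814^(0.02610) = 0.994643
δ_res = (2.7 + 1000) × 0.994643 − 1000 = 997.329 − 1000 = -2.67 per mil

-2.7 per mil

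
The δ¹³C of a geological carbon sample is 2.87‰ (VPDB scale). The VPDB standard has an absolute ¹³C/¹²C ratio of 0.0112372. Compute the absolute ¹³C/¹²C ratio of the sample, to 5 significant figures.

0.011269

R_sample = R_standard × (δ¹³C/1000 + 1)
R_sample = 0.0112372 × (2.87/1000 + 1) = 0.0112372 × 1.002870
R_sample = 0.0112695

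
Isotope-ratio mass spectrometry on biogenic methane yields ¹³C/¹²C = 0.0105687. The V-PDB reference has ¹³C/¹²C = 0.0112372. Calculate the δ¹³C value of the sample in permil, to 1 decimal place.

δ¹³C = (R_sample / R_standard − 1) × 1000
R_sample / R_standard = 0.0105687 / 0.0112372 = 0.940510
δ¹³C = (0.940510 − 1) × 1000 = -59.49 permil

-59.5 permil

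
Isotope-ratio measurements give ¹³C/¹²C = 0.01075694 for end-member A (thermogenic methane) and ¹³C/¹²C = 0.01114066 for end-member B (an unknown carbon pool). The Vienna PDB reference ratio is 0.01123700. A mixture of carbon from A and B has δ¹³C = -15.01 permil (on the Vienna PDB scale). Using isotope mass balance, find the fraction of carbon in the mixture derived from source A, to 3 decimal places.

δ_A = (0.01075694/0.01123700 − 1)×1000 = (0.957279 − 1)×1000 = -42.721 permil
δ_B = (0.01114066/0.01123700 − 1)×1000 = (0.991427 − 1)×1000 = -8.573 permil
f_A = (δ_mix − δ_B)/(δ_A − δ_B) = (-15.01 − (-8.573))/(-42.721 − (-8.573))
f_A = -6.437 / -34.148 = 0.1885

0.188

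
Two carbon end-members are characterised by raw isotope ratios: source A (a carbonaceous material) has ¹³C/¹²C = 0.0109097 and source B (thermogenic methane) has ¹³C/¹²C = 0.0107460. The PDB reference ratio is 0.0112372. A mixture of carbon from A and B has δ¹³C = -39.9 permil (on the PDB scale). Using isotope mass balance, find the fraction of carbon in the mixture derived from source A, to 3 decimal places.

δ_A = (0.0109097/0.0112372 − 1)×1000 = (0.970856 − 1)×1000 = -29.144 permil
δ_B = (0.0107460/0.0112372 − 1)×1000 = (0.956288 − 1)×1000 = -43.712 permil
f_A = (δ_mix − δ_B)/(δ_A − δ_B) = (-39.9 − (-43.712))/(-29.144 − (-43.712))
f_A = 3.812 / 14.568 = 0.2617

0.262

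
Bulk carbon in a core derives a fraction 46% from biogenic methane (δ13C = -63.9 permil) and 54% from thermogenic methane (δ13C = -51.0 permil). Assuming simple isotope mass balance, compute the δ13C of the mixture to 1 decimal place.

δ_mix = f_A·δ_A + f_B·δ_B
δ_mix = 0.46 × (-63.9) + 0.54 × (-51.0)
δ_mix = -29.39 + -27.54 = -56.93 permil

-56.9 permil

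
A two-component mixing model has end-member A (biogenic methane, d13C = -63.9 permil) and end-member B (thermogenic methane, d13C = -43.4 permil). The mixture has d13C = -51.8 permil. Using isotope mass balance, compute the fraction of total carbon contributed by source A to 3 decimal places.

0.410

δ_mix = f_A·δ_A + (1 − f_A)·δ_B  ⇒  f_A = (δ_mix − δ_B)/(δ_A − δ_B)
f_A = (-51.8 − (-43.4)) / (-63.9 − (-43.4))
f_A = -8.4 / -20.5 = 0.4098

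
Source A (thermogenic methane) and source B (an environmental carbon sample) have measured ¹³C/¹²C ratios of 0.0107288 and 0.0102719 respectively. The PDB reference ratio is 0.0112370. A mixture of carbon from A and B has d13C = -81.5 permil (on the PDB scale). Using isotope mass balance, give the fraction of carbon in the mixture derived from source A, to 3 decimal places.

0.108

δ_A = (0.0107288/0.0112370 − 1)×1000 = (0.954774 − 1)×1000 = -45.226 permil
δ_B = (0.0102719/0.0112370 − 1)×1000 = (0.914114 − 1)×1000 = -85.886 permil
f_A = (δ_mix − δ_B)/(δ_A − δ_B) = (-81.5 − (-85.886))/(-45.226 − (-85.886))
f_A = 4.386 / 40.660 = 0.1079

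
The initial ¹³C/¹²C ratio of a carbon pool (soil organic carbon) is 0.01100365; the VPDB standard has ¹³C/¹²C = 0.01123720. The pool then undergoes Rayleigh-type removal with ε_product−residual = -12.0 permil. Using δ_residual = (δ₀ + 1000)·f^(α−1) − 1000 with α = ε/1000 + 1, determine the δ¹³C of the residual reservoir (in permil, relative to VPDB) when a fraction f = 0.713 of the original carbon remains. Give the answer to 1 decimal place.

δ₀ = (0.01100365/0.01123720 − 1)×1000 = (0.979216 − 1)×1000 = -20.784 permil
α − 1 = ε/1000 = -0.0120
f^(α−1) = 0.713^(-0.0120) = 1.004068
δ_res = (-20.784 + 1000) × 1.004068 − 1000 = 983.199 − 1000 = -16.80 permil

-16.8 permil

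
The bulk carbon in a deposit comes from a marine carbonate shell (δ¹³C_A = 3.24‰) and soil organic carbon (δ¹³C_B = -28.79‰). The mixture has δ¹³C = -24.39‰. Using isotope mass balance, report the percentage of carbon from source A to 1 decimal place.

13.7%

δ_mix = f_A·δ_A + (1 − f_A)·δ_B  ⇒  f_A = (δ_mix − δ_B)/(δ_A − δ_B)
f_A = (-24.39 − (-28.79)) / (3.24 − (-28.79))
f_A = 4.40 / 32.03 = 0.1374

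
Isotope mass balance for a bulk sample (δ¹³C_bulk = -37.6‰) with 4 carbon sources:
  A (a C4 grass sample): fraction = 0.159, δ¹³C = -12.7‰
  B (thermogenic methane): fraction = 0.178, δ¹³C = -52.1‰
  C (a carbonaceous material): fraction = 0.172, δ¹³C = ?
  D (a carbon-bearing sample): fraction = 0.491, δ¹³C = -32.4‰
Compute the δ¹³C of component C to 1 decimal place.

Isotope mass balance: δ_bulk = Σ fᵢ·δᵢ.
-37.6 = 0.159×(-12.7) + 0.178×(-52.1) + 0.172×δ_C + 0.491×(-32.4)
0.172·δ_C = -37.6 − (-27.201) = -10.399
δ_C = -10.399 / 0.172 = -60.46‰

-60.5‰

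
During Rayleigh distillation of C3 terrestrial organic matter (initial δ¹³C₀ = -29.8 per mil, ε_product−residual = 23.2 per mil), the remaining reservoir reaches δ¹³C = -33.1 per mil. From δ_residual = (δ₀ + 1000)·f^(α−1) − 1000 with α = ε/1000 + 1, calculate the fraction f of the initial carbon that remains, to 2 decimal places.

α − 1 = ε/1000 = 0.0232
(δ_res + 1000)/(δ₀ + 1000) = (-33.1 + 1000)/(-29.8 + 1000) = 966.9/970.2 = 0.996599
f = 0.996599^(1/0.0232) = exp(ln(0.996599)/0.0232) = exp(-0.00341/0.0232)
f = exp(-0.1469) = 0.8634

0.86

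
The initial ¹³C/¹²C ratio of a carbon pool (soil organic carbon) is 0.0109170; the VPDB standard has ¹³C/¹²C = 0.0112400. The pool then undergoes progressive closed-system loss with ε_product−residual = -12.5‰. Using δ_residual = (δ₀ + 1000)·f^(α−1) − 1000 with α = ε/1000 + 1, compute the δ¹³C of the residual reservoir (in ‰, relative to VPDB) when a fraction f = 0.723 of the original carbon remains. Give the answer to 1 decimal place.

δ₀ = (0.0109170/0.0112400 − 1)×1000 = (0.971263 − 1)×1000 = -28.737‰
α − 1 = ε/1000 = -0.0125
f^(α−1) = 0.723^(-0.0125) = 1.004063
δ_res = (-28.737 + 1000) × 1.004063 − 1000 = 975.209 − 1000 = -24.79‰

-24.8‰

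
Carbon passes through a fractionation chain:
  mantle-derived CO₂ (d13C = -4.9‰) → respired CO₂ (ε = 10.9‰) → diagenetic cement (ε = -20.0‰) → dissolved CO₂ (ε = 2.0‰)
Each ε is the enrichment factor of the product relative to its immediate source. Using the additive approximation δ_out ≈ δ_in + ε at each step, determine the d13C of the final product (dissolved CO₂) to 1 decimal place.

-12.0‰

step 1: δ ≈ -4.9 + (10.9) = 6.0‰
step 2: δ ≈ 6.0 + (-20.0) = -14.0‰
step 3: δ ≈ -14.0 + (2.0) = -12.0‰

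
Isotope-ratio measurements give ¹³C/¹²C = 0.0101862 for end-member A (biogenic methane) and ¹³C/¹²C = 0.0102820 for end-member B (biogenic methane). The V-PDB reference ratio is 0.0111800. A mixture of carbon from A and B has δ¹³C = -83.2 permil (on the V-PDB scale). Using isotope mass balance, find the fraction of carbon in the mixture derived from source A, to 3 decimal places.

0.336

δ_A = (0.0101862/0.0111800 − 1)×1000 = (0.911109 − 1)×1000 = -88.891 permil
δ_B = (0.0102820/0.0111800 − 1)×1000 = (0.919678 − 1)×1000 = -80.322 permil
f_A = (δ_mix − δ_B)/(δ_A − δ_B) = (-83.2 − (-80.322))/(-88.891 − (-80.322))
f_A = -2.878 / -8.569 = 0.3359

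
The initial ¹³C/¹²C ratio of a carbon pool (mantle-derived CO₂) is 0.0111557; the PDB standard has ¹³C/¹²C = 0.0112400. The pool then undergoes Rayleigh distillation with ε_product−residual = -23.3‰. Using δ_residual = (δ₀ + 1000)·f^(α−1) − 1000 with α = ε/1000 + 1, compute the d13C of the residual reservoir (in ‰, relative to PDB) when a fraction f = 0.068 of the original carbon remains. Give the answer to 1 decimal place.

56.7‰

δ₀ = (0.0111557/0.0112400 − 1)×1000 = (0.992500 − 1)×1000 = -7.500‰
α − 1 = ε/1000 = -0.0233
f^(α−1) = 0.068^(-0.0233) = 1.064639
δ_res = (-7.500 + 1000) × 1.064639 − 1000 = 1056.655 − 1000 = 56.65‰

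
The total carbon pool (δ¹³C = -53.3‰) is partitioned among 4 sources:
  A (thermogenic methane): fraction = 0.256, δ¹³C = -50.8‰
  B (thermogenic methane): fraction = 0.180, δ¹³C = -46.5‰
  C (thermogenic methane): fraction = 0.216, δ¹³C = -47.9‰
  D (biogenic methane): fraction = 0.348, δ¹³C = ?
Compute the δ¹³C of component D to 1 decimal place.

Isotope mass balance: δ_bulk = Σ fᵢ·δᵢ.
-53.3 = 0.256×(-50.8) + 0.180×(-46.5) + 0.216×(-47.9) + 0.348×δ_D
0.348·δ_D = -53.3 − (-31.721) = -21.579
δ_D = -21.579 / 0.348 = -62.01‰

-62.0‰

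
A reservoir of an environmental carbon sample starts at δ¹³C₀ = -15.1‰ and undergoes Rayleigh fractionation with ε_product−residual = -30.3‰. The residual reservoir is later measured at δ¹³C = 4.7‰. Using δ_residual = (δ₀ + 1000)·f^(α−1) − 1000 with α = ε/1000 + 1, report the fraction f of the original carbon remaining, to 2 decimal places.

α − 1 = ε/1000 = -0.0303
(δ_res + 1000)/(δ₀ + 1000) = (4.7 + 1000)/(-15.1 + 1000) = 1004.7/984.9 = 1.020104
f = 1.020104^(1/-0.0303) = exp(ln(1.020104)/-0.0303) = exp(0.01990/-0.0303)
f = exp(-0.6569) = 0.5185

0.52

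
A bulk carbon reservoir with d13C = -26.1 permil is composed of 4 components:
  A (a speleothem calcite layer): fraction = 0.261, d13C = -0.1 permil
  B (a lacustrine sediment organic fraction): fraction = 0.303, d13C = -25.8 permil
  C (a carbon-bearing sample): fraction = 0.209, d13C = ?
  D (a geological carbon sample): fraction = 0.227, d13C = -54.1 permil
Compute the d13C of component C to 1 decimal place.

-28.6 permil

Isotope mass balance: δ_bulk = Σ fᵢ·δᵢ.
-26.1 = 0.261×(-0.1) + 0.303×(-25.8) + 0.209×δ_C + 0.227×(-54.1)
0.209·δ_C = -26.1 − (-20.124) = -5.976
δ_C = -5.976 / 0.209 = -28.59 permil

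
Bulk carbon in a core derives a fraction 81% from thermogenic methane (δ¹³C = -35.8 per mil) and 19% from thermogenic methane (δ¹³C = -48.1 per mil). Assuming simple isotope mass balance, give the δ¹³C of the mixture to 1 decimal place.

δ_mix = f_A·δ_A + f_B·δ_B
δ_mix = 0.81 × (-35.8) + 0.19 × (-48.1)
δ_mix = -29.00 + -9.14 = -38.14 per mil

-38.1 per mil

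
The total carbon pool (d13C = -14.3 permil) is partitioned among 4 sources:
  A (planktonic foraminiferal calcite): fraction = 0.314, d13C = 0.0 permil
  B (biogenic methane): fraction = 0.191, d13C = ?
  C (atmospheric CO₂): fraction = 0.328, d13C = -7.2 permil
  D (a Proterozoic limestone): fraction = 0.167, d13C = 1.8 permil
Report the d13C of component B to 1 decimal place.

Isotope mass balance: δ_bulk = Σ fᵢ·δᵢ.
-14.3 = 0.314×(-0.0) + 0.191×δ_B + 0.328×(-7.2) + 0.167×(1.8)
0.191·δ_B = -14.3 − (-2.061) = -12.239
δ_B = -12.239 / 0.191 = -64.08 permil

-64.1 permil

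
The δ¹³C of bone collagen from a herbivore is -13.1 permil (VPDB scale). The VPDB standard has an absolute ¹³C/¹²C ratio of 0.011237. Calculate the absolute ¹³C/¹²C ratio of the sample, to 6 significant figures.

R_sample = R_standard × (δ¹³C/1000 + 1)
R_sample = 0.011237 × (-13.1/1000 + 1) = 0.011237 × 0.986900
R_sample = 0.0110898

0.0110898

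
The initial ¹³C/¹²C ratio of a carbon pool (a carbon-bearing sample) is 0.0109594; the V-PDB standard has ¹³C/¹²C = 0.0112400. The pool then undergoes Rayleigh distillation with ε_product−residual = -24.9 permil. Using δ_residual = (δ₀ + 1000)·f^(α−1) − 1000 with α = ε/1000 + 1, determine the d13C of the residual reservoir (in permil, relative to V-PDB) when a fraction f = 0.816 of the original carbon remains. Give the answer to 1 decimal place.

-20.0 permil

δ₀ = (0.0109594/0.0112400 − 1)×1000 = (0.975036 − 1)×1000 = -24.964 permil
α − 1 = ε/1000 = -0.0249
f^(α−1) = 0.816^(-0.0249) = 1.005076
δ_res = (-24.964 + 1000) × 1.005076 − 1000 = 979.985 − 1000 = -20.02 permil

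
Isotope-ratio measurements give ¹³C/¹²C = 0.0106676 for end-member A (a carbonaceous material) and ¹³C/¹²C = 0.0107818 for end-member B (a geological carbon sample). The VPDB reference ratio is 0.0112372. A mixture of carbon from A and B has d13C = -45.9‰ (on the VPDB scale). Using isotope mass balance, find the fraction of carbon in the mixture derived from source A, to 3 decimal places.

δ_A = (0.0106676/0.0112372 − 1)×1000 = (0.949311 − 1)×1000 = -50.689‰
δ_B = (0.0107818/0.0112372 − 1)×1000 = (0.959474 − 1)×1000 = -40.526‰
f_A = (δ_mix − δ_B)/(δ_A − δ_B) = (-45.9 − (-40.526))/(-50.689 − (-40.526))
f_A = -5.374 / -10.163 = 0.5288

0.529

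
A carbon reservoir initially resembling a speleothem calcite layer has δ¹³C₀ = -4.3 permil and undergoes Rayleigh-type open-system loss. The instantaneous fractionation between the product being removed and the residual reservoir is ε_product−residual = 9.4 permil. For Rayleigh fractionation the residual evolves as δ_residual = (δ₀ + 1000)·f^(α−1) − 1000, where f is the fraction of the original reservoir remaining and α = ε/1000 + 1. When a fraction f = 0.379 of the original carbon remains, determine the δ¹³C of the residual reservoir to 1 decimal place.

Rayleigh residual: δ_res = (δ₀ + 1000)·f^(α−1) − 1000
α = ε/1000 + 1 = 1.00940, so α − 1 = 0.00940
f^(α−1) = 0.379^(0.00940) = 0.990921
δ_res = (-4.3 + 1000) × 0.990921 − 1000 = 986.660 − 1000 = -13.34 permil

-13.3 permil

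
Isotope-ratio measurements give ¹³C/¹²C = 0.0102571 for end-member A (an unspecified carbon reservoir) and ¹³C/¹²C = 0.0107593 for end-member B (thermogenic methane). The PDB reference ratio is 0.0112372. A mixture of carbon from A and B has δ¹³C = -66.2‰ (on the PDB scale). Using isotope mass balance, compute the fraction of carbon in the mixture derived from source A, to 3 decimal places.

0.530

δ_A = (0.0102571/0.0112372 − 1)×1000 = (0.912781 − 1)×1000 = -87.219‰
δ_B = (0.0107593/0.0112372 − 1)×1000 = (0.957472 − 1)×1000 = -42.528‰
f_A = (δ_mix − δ_B)/(δ_A − δ_B) = (-66.2 − (-42.528))/(-87.219 − (-42.528))
f_A = -23.672 / -44.691 = 0.5297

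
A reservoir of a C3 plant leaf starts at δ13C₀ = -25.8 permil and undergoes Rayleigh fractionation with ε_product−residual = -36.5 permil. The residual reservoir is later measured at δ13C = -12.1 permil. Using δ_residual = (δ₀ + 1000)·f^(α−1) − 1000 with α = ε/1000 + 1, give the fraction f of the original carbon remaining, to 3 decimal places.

0.682

α − 1 = ε/1000 = -0.0365
(δ_res + 1000)/(δ₀ + 1000) = (-12.1 + 1000)/(-25.8 + 1000) = 987.9/974.2 = 1.014063
f = 1.014063^(1/-0.0365) = exp(ln(1.014063)/-0.0365) = exp(0.01396/-0.0365)
f = exp(-0.3826) = 0.6821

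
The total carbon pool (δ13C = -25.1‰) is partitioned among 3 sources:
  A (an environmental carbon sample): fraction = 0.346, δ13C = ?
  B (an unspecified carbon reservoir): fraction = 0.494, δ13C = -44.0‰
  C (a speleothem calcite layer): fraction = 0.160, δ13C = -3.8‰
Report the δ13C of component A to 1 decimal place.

Isotope mass balance: δ_bulk = Σ fᵢ·δᵢ.
-25.1 = 0.346×δ_A + 0.494×(-44.0) + 0.160×(-3.8)
0.346·δ_A = -25.1 − (-22.344) = -2.756
δ_A = -2.756 / 0.346 = -7.97‰

-8.0‰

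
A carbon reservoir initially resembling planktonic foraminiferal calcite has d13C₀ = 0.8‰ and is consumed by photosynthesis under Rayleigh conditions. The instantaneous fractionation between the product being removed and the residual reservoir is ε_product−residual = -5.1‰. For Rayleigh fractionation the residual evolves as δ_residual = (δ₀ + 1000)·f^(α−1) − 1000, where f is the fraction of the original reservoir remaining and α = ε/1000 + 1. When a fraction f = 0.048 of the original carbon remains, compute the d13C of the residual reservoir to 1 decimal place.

Rayleigh residual: δ_res = (δ₀ + 1000)·f^(α−1) − 1000
α = ε/1000 + 1 = 0.99490, so α − 1 = -0.00510
f^(α−1) = 0.048^(-0.00510) = 1.015607
δ_res = (0.8 + 1000) × 1.015607 − 1000 = 1016.419 − 1000 = 16.42‰

16.4‰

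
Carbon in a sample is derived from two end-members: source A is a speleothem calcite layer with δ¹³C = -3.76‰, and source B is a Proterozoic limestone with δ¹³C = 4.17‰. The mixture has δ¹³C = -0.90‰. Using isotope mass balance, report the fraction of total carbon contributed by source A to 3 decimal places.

0.639

δ_mix = f_A·δ_A + (1 − f_A)·δ_B  ⇒  f_A = (δ_mix − δ_B)/(δ_A − δ_B)
f_A = (-0.90 − (4.17)) / (-3.76 − (4.17))
f_A = -5.07 / -7.93 = 0.6393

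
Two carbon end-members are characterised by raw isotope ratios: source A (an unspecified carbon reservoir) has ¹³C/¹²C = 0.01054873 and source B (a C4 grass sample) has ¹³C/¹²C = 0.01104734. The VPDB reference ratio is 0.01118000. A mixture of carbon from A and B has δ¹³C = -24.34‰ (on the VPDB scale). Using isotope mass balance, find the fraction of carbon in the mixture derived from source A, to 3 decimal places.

0.280

δ_A = (0.01054873/0.01118000 − 1)×1000 = (0.943536 − 1)×1000 = -56.464‰
δ_B = (0.01104734/0.01118000 − 1)×1000 = (0.988134 − 1)×1000 = -11.866‰
f_A = (δ_mix − δ_B)/(δ_A − δ_B) = (-24.34 − (-11.866))/(-56.464 − (-11.866))
f_A = -12.474 / -44.598 = 0.2797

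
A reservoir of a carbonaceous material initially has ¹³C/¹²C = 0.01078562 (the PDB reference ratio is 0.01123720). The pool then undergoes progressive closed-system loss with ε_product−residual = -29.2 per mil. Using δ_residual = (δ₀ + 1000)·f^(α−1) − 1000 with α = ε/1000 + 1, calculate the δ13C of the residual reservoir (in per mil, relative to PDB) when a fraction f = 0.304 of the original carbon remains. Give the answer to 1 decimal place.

δ₀ = (0.01078562/0.01123720 − 1)×1000 = (0.959814 − 1)×1000 = -40.186 per mil
α − 1 = ε/1000 = -0.0292
f^(α−1) = 0.304^(-0.0292) = 1.035381
δ_res = (-40.186 + 1000) × 1.035381 − 1000 = 993.773 − 1000 = -6.23 per mil

-6.2 per mil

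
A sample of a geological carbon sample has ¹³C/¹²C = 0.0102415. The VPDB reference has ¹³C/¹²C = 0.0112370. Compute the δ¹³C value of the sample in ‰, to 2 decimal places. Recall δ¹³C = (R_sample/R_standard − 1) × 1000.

δ¹³C = (R_sample / R_standard − 1) × 1000
R_sample / R_standard = 0.0102415 / 0.0112370 = 0.911409
δ¹³C = (0.911409 − 1) × 1000 = -88.591‰

-88.59‰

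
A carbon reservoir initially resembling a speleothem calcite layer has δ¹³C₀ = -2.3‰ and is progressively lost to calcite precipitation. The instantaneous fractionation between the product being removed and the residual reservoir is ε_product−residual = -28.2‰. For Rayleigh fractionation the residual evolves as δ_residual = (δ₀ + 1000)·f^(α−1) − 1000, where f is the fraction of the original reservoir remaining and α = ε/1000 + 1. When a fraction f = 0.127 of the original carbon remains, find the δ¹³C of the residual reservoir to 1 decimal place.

57.5‰

Rayleigh residual: δ_res = (δ₀ + 1000)·f^(α−1) − 1000
α = ε/1000 + 1 = 0.97180, so α − 1 = -0.02820
f^(α−1) = 0.127^(-0.02820) = 1.059919
δ_res = (-2.3 + 1000) × 1.059919 − 1000 = 1057.481 − 1000 = 57.48‰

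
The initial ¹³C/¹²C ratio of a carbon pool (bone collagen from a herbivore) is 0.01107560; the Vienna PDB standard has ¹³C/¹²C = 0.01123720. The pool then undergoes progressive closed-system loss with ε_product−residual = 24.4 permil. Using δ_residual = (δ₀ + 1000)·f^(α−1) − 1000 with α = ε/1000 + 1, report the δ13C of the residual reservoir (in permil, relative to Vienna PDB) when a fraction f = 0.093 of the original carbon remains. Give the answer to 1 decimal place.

δ₀ = (0.01107560/0.01123720 − 1)×1000 = (0.985619 − 1)×1000 = -14.381 permil
α − 1 = ε/1000 = 0.0244
f^(α−1) = 0.093^(0.0244) = 0.943694
δ_res = (-14.381 + 1000) × 0.943694 − 1000 = 930.122 − 1000 = -69.88 permil

-69.9 permil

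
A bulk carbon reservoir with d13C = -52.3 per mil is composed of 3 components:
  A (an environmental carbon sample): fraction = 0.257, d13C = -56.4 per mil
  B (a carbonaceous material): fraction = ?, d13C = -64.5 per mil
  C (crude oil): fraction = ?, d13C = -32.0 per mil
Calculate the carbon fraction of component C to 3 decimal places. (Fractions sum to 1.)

0.311

Let f_C and f_B be the unknown fractions; fractions sum to 1 so f_C + f_B = 0.743.
Mass balance: Σ fᵢ·δᵢ = δ_bulk ⇒ f_C·(-32.0) + f_B·(-64.5) = -52.3 − (-14.495) = -37.805
Substitute f_B = 0.743 − f_C:
f_C·(-32.0 − -64.5) = -37.805 − 0.743×(-64.5) = 10.118
f_C = 10.118 / 32.5 = 0.3113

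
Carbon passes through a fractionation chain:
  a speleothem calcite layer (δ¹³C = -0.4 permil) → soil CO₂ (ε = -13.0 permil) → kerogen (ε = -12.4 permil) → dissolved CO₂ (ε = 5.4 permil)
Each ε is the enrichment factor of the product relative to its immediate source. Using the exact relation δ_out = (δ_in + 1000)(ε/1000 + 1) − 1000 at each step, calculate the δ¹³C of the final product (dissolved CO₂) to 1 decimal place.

step 1: δ = (-0.40 + 1000)·(-13.0/1000 + 1) − 1000 = -13.39 permil
step 2: δ = (-13.39 + 1000)·(-12.4/1000 + 1) − 1000 = -25.63 permil
step 3: δ = (-25.63 + 1000)·(5.4/1000 + 1) − 1000 = -20.37 permil

-20.4 permil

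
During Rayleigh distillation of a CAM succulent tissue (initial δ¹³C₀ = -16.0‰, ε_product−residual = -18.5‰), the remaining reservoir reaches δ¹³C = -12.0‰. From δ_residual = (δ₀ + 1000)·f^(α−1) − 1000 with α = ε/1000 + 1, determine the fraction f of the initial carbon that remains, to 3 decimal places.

α − 1 = ε/1000 = -0.0185
(δ_res + 1000)/(δ₀ + 1000) = (-12.0 + 1000)/(-16.0 + 1000) = 988.0/984.0 = 1.004065
f = 1.004065^(1/-0.0185) = exp(ln(1.004065)/-0.0185) = exp(0.00406/-0.0185)
f = exp(-0.2193) = 0.8031

0.803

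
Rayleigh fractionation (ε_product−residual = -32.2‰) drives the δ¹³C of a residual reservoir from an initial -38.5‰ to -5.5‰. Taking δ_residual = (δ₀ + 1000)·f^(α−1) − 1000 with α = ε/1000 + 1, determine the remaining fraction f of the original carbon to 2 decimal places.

0.35

α − 1 = ε/1000 = -0.0322
(δ_res + 1000)/(δ₀ + 1000) = (-5.5 + 1000)/(-38.5 + 1000) = 994.5/961.5 = 1.034321
f = 1.034321^(1/-0.0322) = exp(ln(1.034321)/-0.0322) = exp(0.03375/-0.0322)
f = exp(-1.0480) = 0.3506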